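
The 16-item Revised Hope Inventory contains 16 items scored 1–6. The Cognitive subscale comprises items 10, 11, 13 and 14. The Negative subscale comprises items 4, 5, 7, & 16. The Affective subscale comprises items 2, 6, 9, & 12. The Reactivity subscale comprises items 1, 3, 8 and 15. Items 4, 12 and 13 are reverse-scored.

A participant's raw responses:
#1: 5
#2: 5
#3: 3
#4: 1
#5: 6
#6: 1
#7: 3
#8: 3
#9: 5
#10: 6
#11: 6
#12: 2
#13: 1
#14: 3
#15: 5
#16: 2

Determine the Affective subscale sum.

Affective items: 2, 6, 9, 12.
Of these, item 12 is reverse-scored; reverse-coded value = 7 − response.
  item 2: 5
  item 6: 1
  item 9: 5
  item 12: 7 − 2 = 5
Sum = 5 + 1 + 5 + 5 = 16

16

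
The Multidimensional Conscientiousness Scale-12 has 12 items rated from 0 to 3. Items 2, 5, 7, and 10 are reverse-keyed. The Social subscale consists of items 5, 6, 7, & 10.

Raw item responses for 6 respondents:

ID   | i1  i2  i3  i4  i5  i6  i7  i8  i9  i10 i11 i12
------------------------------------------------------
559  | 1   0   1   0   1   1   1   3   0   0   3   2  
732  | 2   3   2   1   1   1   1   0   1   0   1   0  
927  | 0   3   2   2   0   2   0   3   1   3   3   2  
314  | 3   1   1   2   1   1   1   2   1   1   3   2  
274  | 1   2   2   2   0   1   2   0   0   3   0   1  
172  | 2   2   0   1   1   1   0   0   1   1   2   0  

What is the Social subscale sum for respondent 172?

8

Respondent 172 raw: 2, 2, 0, 1, 1, 1, 0, 0, 1, 1, 2, 0.
Social items: 5, 6, 7, 10.
Reverse-coded (reverse-coded value = 3 − response):
  item 5: 3 − 1 = 2
  item 6: 1
  item 7: 3 − 0 = 3
  item 10: 3 − 1 = 2
Sum = 2 + 1 + 3 + 2 = 8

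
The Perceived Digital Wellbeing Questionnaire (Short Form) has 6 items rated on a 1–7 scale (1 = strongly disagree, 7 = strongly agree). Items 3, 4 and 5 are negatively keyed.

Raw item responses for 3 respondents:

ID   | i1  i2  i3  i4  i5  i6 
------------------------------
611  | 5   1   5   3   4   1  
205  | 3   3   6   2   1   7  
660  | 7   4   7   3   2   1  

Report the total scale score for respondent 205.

28

Respondent 205 raw: 3, 3, 6, 2, 1, 7.
Reverse-coded (on a 1–7 scale, reversed = 8 − raw):
  item 1: 3
  item 2: 3
  item 3: 8 − 6 = 2
  item 4: 8 − 2 = 6
  item 5: 8 − 1 = 7
  item 6: 7
Sum = 3 + 3 + 2 + 6 + 7 + 7 = 28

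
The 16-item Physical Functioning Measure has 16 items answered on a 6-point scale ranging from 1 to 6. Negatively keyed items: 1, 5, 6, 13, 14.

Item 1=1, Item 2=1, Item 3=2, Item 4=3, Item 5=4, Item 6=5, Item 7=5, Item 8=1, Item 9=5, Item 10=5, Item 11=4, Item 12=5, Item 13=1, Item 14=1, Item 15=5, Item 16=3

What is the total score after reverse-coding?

62

Negatively keyed items use 7 − raw:
  item 1: 7 − 1 = 6
  item 5: 7 − 4 = 3
  item 6: 7 − 5 = 2
  item 13: 7 − 1 = 6
  item 14: 7 − 1 = 6
After reverse-coding: 6, 1, 2, 3, 3, 2, 5, 1, 5, 5, 4, 5, 6, 6, 5, 3
Total = 6 + 1 + 2 + 3 + 3 + 2 + 5 + 1 + 5 + 5 + 4 + 5 + 6 + 6 + 5 + 3 = 62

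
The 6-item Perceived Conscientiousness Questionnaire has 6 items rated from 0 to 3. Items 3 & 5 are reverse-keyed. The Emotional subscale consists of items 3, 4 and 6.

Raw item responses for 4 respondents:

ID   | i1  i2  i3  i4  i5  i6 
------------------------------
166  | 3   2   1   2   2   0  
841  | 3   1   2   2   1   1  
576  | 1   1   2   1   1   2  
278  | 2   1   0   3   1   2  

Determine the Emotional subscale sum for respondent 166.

Respondent 166 raw: 3, 2, 1, 2, 2, 0.
Emotional items: 3, 4, 6.
Reverse-coded (reversed = (0+3) − raw = 3 − raw):
  item 3: 3 − 1 = 2
  item 4: 2
  item 6: 0
Sum = 2 + 2 + 0 = 4

4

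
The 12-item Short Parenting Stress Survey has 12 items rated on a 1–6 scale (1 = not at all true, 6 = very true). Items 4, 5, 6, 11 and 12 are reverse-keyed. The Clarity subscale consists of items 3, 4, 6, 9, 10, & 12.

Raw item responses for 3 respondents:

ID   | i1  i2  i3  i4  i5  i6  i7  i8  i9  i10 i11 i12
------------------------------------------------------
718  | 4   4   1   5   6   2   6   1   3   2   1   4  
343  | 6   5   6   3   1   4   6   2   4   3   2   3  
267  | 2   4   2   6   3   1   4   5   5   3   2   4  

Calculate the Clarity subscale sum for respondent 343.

Respondent 343 raw: 6, 5, 6, 3, 1, 4, 6, 2, 4, 3, 2, 3.
Clarity items: 3, 4, 6, 9, 10, 12.
Reverse-coded (reversed = (1+6) − raw = 7 − raw):
  item 3: 6
  item 4: 7 − 3 = 4
  item 6: 7 − 4 = 3
  item 9: 4
  item 10: 3
  item 12: 7 − 3 = 4
Sum = 6 + 4 + 3 + 4 + 3 + 4 = 24

24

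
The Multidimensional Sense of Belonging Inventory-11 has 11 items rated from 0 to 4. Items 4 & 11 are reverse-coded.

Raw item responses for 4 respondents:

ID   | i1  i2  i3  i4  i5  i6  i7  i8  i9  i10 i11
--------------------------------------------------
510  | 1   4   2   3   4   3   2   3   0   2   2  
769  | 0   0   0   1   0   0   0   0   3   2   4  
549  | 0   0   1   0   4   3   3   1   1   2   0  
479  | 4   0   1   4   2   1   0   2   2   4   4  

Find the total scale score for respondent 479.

16

Respondent 479 raw: 4, 0, 1, 4, 2, 1, 0, 2, 2, 4, 4.
Reverse-coded (on a 0–4 scale, reversed = 4 − raw):
  item 1: 4
  item 2: 0
  item 3: 1
  item 4: 4 − 4 = 0
  item 5: 2
  item 6: 1
  item 7: 0
  item 8: 2
  item 9: 2
  item 10: 4
  item 11: 4 − 4 = 0
Sum = 4 + 0 + 1 + 0 + 2 + 1 + 0 + 2 + 2 + 4 + 0 = 16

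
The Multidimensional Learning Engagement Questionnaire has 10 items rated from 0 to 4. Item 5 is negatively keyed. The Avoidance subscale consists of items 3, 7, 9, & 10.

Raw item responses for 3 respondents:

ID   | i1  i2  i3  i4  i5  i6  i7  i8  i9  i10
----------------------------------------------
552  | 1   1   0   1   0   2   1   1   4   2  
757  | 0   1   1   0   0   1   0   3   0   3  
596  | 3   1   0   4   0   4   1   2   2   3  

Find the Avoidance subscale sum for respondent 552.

7

Respondent 552 raw: 1, 1, 0, 1, 0, 2, 1, 1, 4, 2.
Avoidance items: 3, 7, 9, 10.
Reverse-coded (reverse-coded value = 4 − response):
  item 3: 0
  item 7: 1
  item 9: 4
  item 10: 2
Sum = 0 + 1 + 4 + 2 = 7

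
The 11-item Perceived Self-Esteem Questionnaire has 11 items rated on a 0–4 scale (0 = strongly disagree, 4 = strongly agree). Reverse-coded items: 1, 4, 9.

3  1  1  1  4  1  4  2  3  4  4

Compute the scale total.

Reverse-coded items (on a 0–4 scale, reversed = 4 − raw):
  item 1: 4 − 3 = 1
  item 4: 4 − 1 = 3
  item 9: 4 − 3 = 1
Scored responses: 1, 1, 1, 3, 4, 1, 4, 2, 1, 4, 4
Total = 1 + 1 + 1 + 3 + 4 + 1 + 4 + 2 + 1 + 4 + 4 = 26

26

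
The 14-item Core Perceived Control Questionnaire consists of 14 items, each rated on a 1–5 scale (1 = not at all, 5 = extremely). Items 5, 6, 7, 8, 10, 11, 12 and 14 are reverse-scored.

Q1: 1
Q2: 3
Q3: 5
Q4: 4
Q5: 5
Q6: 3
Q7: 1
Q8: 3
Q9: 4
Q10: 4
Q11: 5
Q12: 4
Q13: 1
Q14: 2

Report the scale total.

Raw sum = 45. Reverse-scored items: 5, 6, 7, 8, 10, 11, 12, 14; their raw sum = 27.
Each reversal replaces raw with 6 − raw, changing the total by 6 − 2·raw per item.
Total = 45 + 8·6 − 2·27 = 45 + 48 − 54 = 39

39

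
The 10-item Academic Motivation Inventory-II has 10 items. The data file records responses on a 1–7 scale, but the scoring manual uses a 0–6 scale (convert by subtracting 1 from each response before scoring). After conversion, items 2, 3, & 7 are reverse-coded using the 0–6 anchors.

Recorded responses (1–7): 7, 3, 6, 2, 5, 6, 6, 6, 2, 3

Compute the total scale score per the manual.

Convert to 0–6: 6, 2, 5, 1, 4, 5, 5, 5, 1, 2
Reverse-coded (on a 0–6 scale, reversed = 6 − raw):
  item 2: 6 − 2 = 4
  item 3: 6 − 5 = 1
  item 7: 6 − 5 = 1
Scored: 6, 4, 1, 1, 4, 5, 1, 5, 1, 2
Total = 30

30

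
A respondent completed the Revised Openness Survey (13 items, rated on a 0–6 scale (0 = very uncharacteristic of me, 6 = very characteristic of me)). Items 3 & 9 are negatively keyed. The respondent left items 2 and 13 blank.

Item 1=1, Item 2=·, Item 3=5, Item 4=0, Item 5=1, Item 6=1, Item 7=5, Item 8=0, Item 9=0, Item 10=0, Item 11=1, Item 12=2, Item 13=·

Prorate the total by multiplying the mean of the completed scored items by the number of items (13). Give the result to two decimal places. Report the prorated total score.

21.27

Reverse-coded (on a 0–6 scale, reversed = 6 − raw):
  item 3: 6 − 5 = 1
  item 9: 6 − 0 = 6
Completed scored items (11 of 13): 1, 1, 0, 1, 1, 5, 0, 6, 0, 1, 2; sum = 18.
Person mean = 18 / 11 ≈ 1.6364
Prorated total = (18 / 11) × 13 = 21.27 (to 2 dp)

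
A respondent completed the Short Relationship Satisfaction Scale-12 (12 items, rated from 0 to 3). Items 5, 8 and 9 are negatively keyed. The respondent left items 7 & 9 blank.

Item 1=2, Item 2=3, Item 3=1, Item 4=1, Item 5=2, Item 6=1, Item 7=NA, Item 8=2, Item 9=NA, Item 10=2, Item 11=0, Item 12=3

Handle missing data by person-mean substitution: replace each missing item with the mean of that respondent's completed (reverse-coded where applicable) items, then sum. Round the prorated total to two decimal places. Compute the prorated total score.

Reverse-coded (reverse-coded value = 3 − response):
  item 5: 3 − 2 = 1
  item 8: 3 − 2 = 1
Completed scored items (10 of 12): 2, 3, 1, 1, 1, 1, 1, 2, 0, 3; sum = 15.
Person mean = 15 / 10 ≈ 1.5000
Prorated total = (15 / 10) × 12 = 18.00 (to 2 dp)

18.00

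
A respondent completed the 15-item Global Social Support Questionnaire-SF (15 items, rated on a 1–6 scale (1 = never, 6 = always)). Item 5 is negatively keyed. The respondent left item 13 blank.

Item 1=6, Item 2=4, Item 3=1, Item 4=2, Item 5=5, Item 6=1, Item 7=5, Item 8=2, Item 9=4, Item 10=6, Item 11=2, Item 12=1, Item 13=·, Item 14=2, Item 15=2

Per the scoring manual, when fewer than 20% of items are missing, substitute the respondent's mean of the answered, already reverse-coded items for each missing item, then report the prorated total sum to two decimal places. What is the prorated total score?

42.86

Reverse-coded (reversed = (1+6) − raw = 7 − raw):
  item 5: 7 − 5 = 2
Completed scored items (14 of 15): 6, 4, 1, 2, 2, 1, 5, 2, 4, 6, 2, 1, 2, 2; sum = 40.
Person mean = 40 / 14 ≈ 2.8571
Prorated total = (40 / 14) × 15 = 42.86 (to 2 dp)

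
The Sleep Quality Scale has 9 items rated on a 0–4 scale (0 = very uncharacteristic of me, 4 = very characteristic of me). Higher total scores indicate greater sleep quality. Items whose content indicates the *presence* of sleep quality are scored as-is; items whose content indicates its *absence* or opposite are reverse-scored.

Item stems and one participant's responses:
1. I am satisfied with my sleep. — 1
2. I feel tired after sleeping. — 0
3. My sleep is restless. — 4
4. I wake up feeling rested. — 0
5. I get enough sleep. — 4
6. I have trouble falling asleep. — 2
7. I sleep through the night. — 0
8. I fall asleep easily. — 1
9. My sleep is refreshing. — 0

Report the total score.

12

Items 2, 3, 6 describe the absence/opposite of sleep quality → reverse-score.
reversed = (0+4) − raw = 4 − raw.
  item 1: 1
  item 2: 4 − 0 = 4
  item 3: 4 − 4 = 0
  item 4: 0
  item 5: 4
  item 6: 4 − 2 = 2
  item 7: 0
  item 8: 1
  item 9: 0
Total = 1 + 4 + 0 + 0 + 4 + 2 + 0 + 1 + 0 = 12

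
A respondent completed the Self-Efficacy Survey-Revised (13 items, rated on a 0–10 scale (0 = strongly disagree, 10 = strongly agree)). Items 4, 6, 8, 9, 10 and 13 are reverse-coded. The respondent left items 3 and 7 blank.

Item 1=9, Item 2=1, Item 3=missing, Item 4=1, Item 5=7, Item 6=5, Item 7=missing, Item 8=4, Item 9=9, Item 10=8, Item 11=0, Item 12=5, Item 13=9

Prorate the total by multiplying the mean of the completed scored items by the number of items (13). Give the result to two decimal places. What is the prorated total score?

54.36

Reverse-coded (reversed = (0+10) − raw = 10 − raw):
  item 4: 10 − 1 = 9
  item 6: 10 − 5 = 5
  item 8: 10 − 4 = 6
  item 9: 10 − 9 = 1
  item 10: 10 − 8 = 2
  item 13: 10 − 9 = 1
Completed scored items (11 of 13): 9, 1, 9, 7, 5, 6, 1, 2, 0, 5, 1; sum = 46.
Person mean = 46 / 11 ≈ 4.1818
Prorated total = (46 / 11) × 13 = 54.36 (to 2 dp)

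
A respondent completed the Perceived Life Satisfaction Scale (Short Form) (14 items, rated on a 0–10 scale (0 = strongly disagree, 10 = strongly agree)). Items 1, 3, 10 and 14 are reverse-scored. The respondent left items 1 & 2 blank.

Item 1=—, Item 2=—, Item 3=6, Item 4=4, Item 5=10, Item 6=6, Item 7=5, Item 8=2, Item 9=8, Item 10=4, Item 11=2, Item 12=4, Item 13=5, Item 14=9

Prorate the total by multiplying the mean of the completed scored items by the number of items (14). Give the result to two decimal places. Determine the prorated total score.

66.50

Reverse-coded (reverse-coded value = 10 − response):
  item 3: 10 − 6 = 4
  item 10: 10 − 4 = 6
  item 14: 10 − 9 = 1
Completed scored items (12 of 14): 4, 4, 10, 6, 5, 2, 8, 6, 2, 4, 5, 1; sum = 57.
Person mean = 57 / 12 ≈ 4.7500
Prorated total = (57 / 12) × 14 = 66.50 (to 2 dp)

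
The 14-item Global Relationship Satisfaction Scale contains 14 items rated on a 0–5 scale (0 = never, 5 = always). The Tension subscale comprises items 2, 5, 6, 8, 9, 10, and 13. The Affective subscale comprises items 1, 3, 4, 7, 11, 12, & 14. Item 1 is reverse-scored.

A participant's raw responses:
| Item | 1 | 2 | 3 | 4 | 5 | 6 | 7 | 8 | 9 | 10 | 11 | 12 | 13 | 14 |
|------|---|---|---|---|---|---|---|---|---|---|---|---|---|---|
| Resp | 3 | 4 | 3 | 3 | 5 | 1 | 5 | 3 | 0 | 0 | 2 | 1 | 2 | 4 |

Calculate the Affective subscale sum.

20

Affective items: 1, 3, 4, 7, 11, 12, 14.
Of these, item 1 is reverse-scored; reversed = (0+5) − raw = 5 − raw.
  item 1: 5 − 3 = 2
  item 3: 3
  item 4: 3
  item 7: 5
  item 11: 2
  item 12: 1
  item 14: 4
Sum = 2 + 3 + 3 + 5 + 2 + 1 + 4 = 20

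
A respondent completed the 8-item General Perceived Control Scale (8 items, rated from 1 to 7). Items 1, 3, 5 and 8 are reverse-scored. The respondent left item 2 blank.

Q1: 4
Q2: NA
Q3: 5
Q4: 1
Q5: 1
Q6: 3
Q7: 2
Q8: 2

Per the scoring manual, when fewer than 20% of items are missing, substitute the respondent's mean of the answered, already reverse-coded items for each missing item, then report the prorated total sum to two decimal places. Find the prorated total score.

29.71

Reverse-coded (reversed = (1+7) − raw = 8 − raw):
  item 1: 8 − 4 = 4
  item 3: 8 − 5 = 3
  item 5: 8 − 1 = 7
  item 8: 8 − 2 = 6
Completed scored items (7 of 8): 4, 3, 1, 7, 3, 2, 6; sum = 26.
Person mean = 26 / 7 ≈ 3.7143
Prorated total = (26 / 7) × 8 = 29.71 (to 2 dp)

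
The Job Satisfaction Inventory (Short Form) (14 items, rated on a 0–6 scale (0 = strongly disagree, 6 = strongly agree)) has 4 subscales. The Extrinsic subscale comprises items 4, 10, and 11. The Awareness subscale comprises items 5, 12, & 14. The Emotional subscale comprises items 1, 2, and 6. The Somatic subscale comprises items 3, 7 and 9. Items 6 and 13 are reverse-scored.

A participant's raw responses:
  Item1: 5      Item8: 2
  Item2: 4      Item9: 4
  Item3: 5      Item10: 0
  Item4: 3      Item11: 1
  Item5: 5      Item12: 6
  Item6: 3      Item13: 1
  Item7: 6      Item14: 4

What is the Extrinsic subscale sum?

Extrinsic items: 4, 10, 11.
  item 4: 3
  item 10: 0
  item 11: 1
Sum = 3 + 0 + 1 = 4

4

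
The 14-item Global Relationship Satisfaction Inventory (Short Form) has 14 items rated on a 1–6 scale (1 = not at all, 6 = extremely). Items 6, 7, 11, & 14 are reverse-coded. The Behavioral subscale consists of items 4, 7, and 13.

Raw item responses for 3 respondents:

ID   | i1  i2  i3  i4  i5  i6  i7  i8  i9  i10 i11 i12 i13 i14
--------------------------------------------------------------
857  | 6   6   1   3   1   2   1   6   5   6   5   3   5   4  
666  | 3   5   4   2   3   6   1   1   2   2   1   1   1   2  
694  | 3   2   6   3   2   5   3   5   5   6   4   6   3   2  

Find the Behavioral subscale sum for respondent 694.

10

Respondent 694 raw: 3, 2, 6, 3, 2, 5, 3, 5, 5, 6, 4, 6, 3, 2.
Behavioral items: 4, 7, 13.
Reverse-coded (reversed = (1+6) − raw = 7 − raw):
  item 4: 3
  item 7: 7 − 3 = 4
  item 13: 3
Sum = 3 + 4 + 3 = 10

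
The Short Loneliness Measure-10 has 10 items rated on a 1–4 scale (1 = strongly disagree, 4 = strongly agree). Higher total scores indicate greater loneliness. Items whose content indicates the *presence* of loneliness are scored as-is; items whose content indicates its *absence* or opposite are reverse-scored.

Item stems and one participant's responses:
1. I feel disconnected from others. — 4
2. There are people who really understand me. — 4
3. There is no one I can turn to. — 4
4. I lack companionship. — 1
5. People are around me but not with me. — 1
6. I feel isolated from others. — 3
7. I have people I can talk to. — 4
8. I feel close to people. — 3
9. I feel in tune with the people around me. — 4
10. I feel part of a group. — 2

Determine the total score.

Items 2, 7, 8, 9, 10 describe the absence/opposite of loneliness → reverse-score.
on a 1–4 scale, reversed = 5 − raw.
  item 1: 4
  item 2: 5 − 4 = 1
  item 3: 4
  item 4: 1
  item 5: 1
  item 6: 3
  item 7: 5 − 4 = 1
  item 8: 5 − 3 = 2
  item 9: 5 − 4 = 1
  item 10: 5 − 2 = 3
Total = 4 + 1 + 4 + 1 + 1 + 3 + 1 + 2 + 1 + 3 = 21

21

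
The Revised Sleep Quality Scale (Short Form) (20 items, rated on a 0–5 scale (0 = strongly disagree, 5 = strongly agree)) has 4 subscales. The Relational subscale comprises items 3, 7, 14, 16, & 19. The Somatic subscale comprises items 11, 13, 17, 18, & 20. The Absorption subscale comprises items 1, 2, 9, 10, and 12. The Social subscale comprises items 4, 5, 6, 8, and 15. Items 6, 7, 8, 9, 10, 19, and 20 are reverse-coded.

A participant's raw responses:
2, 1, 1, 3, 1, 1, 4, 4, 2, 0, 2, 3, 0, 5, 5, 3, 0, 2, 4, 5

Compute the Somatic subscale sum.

4

Somatic items: 11, 13, 17, 18, 20.
Of these, item 20 is reverse-coded; reverse-coded value = 5 − response.
  item 11: 2
  item 13: 0
  item 17: 0
  item 18: 2
  item 20: 5 − 5 = 0
Sum = 2 + 0 + 0 + 2 + 0 = 4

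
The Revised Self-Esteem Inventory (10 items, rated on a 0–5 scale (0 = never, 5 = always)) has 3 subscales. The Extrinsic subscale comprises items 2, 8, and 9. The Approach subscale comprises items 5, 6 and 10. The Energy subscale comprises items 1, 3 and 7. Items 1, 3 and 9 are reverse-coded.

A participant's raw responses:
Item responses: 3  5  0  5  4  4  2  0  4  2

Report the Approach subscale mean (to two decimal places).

3.33

Approach items: 5, 6, 10.
  item 5: 4
  item 6: 4
  item 10: 2
Sum = 4 + 4 + 2 = 10
Mean = 10 / 3 = 3.33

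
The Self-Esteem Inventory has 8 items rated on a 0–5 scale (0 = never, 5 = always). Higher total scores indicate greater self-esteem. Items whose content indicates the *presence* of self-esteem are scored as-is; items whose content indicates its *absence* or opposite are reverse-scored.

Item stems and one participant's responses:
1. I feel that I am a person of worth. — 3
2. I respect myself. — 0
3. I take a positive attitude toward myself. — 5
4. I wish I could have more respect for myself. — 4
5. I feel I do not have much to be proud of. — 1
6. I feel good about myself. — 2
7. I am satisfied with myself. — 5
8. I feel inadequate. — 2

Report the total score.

23

Items 4, 5, 8 describe the absence/opposite of self-esteem → reverse-score.
reverse-coded value = 5 − response.
  item 1: 3
  item 2: 0
  item 3: 5
  item 4: 5 − 4 = 1
  item 5: 5 − 1 = 4
  item 6: 2
  item 7: 5
  item 8: 5 − 2 = 3
Total = 3 + 0 + 5 + 1 + 4 + 2 + 5 + 3 = 23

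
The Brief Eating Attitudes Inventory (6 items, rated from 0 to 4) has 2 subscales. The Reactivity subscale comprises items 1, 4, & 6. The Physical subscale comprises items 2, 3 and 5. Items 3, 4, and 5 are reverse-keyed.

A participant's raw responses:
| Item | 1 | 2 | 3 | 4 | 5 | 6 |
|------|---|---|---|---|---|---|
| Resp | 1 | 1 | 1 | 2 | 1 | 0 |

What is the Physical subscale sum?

7

Physical items: 2, 3, 5.
Of these, items 3 and 5 are reverse-keyed; reversed = (0+4) − raw = 4 − raw.
  item 2: 1
  item 3: 4 − 1 = 3
  item 5: 4 − 1 = 3
Sum = 1 + 3 + 3 = 7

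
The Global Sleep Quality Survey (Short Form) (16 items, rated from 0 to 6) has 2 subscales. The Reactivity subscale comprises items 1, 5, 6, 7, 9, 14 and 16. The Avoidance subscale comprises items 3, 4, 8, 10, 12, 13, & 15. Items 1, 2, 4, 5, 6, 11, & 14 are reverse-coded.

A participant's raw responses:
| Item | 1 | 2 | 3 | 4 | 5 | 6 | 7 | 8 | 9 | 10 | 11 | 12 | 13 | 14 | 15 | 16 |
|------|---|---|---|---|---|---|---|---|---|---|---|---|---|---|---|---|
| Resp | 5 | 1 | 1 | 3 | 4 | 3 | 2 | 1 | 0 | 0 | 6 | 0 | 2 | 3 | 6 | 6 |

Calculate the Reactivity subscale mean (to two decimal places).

2.43

Reactivity items: 1, 5, 6, 7, 9, 14, 16.
Of these, items 1, 5, 6, & 14 are reverse-coded; reverse-coded value = 6 − response.
  item 1: 6 − 5 = 1
  item 5: 6 − 4 = 2
  item 6: 6 − 3 = 3
  item 7: 2
  item 9: 0
  item 14: 6 − 3 = 3
  item 16: 6
Sum = 1 + 2 + 3 + 2 + 0 + 3 + 6 = 17
Mean = 17 / 7 = 2.43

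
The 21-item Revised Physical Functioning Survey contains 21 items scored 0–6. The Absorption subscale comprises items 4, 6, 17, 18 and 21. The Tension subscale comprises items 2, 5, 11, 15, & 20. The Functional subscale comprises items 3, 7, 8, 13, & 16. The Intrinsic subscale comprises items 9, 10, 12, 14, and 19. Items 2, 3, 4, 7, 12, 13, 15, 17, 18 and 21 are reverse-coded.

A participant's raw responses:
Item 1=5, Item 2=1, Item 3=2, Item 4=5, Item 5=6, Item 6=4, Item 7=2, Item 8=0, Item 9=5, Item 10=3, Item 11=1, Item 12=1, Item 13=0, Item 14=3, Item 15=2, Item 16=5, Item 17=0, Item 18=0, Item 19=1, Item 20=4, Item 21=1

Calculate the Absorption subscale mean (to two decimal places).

4.40

Absorption items: 4, 6, 17, 18, 21.
Of these, items 4, 17, 18, & 21 are reverse-coded; reverse-coded value = 6 − response.
  item 4: 6 − 5 = 1
  item 6: 4
  item 17: 6 − 0 = 6
  item 18: 6 − 0 = 6
  item 21: 6 − 1 = 5
Sum = 1 + 4 + 6 + 6 + 5 = 22
Mean = 22 / 5 = 4.40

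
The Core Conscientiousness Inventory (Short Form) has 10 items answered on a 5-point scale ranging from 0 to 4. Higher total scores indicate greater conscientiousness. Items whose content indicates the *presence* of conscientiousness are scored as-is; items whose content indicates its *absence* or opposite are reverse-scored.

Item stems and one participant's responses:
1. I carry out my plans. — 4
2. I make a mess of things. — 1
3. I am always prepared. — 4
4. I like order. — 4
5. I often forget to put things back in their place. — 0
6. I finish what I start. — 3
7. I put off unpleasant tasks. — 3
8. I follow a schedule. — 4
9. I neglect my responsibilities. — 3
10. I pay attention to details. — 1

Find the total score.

Items 2, 5, 7, 9 describe the absence/opposite of conscientiousness → reverse-score.
reverse-coded value = 4 − response.
  item 1: 4
  item 2: 4 − 1 = 3
  item 3: 4
  item 4: 4
  item 5: 4 − 0 = 4
  item 6: 3
  item 7: 4 − 3 = 1
  item 8: 4
  item 9: 4 − 3 = 1
  item 10: 1
Total = 4 + 3 + 4 + 4 + 4 + 3 + 1 + 4 + 1 + 1 = 29

29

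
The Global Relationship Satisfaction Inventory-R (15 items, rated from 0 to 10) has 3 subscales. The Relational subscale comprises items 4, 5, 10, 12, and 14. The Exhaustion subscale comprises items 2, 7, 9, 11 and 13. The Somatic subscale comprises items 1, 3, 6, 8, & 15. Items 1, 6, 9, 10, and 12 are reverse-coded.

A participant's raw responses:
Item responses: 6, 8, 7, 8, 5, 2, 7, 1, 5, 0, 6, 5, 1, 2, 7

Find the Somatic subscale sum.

27

Somatic items: 1, 3, 6, 8, 15.
Of these, items 1 & 6 are reverse-coded; reverse-coded value = 10 − response.
  item 1: 10 − 6 = 4
  item 3: 7
  item 6: 10 − 2 = 8
  item 8: 1
  item 15: 7
Sum = 4 + 7 + 8 + 1 + 7 = 27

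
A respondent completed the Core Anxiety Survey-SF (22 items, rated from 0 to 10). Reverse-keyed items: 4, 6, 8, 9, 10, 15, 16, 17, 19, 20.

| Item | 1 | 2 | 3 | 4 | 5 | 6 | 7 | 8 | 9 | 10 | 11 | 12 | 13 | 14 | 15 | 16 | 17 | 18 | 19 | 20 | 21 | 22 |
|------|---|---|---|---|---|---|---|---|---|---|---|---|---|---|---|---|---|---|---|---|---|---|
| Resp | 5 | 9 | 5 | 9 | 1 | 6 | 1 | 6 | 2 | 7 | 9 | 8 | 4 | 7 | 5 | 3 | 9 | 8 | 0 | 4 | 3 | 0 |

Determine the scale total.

109

Reversing items 4, 6, 8, 9, 10, 15, 16, 17, 19, & 20 with 10 − raw:
Total = 5 + 9 + 5 + (10−9) + 1 + (10−6) + 1 + (10−6) + (10−2) + (10−7) + 9 + 8 + 4 + 7 + (10−5) + (10−3) + (10−9) + 8 + (10−0) + (10−4) + 3 + 0
      = 5 + 9 + 5 + 1 + 1 + 4 + 1 + 4 + 8 + 3 + 9 + 8 + 4 + 7 + 5 + 7 + 1 + 8 + 10 + 6 + 3 + 0 = 109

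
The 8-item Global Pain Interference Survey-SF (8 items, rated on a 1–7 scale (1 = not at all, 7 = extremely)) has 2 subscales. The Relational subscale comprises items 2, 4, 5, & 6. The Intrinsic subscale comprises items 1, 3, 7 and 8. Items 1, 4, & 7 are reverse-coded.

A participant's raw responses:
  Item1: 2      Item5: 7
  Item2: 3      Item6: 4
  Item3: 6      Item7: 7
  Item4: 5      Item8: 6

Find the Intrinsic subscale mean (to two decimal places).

Intrinsic items: 1, 3, 7, 8.
Of these, items 1 and 7 are reverse-coded; on a 1–7 scale, reversed = 8 − raw.
  item 1: 8 − 2 = 6
  item 3: 6
  item 7: 8 − 7 = 1
  item 8: 6
Sum = 6 + 6 + 1 + 6 = 19
Mean = 19 / 4 = 4.75

4.75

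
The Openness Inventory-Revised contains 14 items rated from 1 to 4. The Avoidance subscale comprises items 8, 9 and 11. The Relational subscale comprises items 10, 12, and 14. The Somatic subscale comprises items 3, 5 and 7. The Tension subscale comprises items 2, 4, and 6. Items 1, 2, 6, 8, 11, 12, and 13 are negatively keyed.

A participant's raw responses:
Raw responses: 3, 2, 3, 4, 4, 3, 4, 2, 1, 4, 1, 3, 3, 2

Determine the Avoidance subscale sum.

8

Avoidance items: 8, 9, 11.
Of these, items 8 and 11 are negatively keyed; on a 1–4 scale, reversed = 5 − raw.
  item 8: 5 − 2 = 3
  item 9: 1
  item 11: 5 − 1 = 4
Sum = 3 + 1 + 4 = 8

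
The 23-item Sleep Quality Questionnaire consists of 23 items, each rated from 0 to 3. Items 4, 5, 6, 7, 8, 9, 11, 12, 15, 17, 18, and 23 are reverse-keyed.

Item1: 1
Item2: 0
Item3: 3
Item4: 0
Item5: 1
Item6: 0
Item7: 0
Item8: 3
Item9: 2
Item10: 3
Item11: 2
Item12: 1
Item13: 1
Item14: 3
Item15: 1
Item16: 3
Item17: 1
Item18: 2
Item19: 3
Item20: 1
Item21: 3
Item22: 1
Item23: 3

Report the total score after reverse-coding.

42

Reverse-coded items (reversed = (0+3) − raw = 3 − raw):
  item 4: 3 − 0 = 3
  item 5: 3 − 1 = 2
  item 6: 3 − 0 = 3
  item 7: 3 − 0 = 3
  item 8: 3 − 3 = 0
  item 9: 3 − 2 = 1
  item 11: 3 − 2 = 1
  item 12: 3 − 1 = 2
  item 15: 3 − 1 = 2
  item 17: 3 − 1 = 2
  item 18: 3 − 2 = 1
  item 23: 3 − 3 = 0
After reverse-coding: 1, 0, 3, 3, 2, 3, 3, 0, 1, 3, 1, 2, 1, 3, 2, 3, 2, 1, 3, 1, 3, 1, 0
Total = 1 + 0 + 3 + 3 + 2 + 3 + 3 + 0 + 1 + 3 + 1 + 2 + 1 + 3 + 2 + 3 + 2 + 1 + 3 + 1 + 3 + 1 + 0 = 42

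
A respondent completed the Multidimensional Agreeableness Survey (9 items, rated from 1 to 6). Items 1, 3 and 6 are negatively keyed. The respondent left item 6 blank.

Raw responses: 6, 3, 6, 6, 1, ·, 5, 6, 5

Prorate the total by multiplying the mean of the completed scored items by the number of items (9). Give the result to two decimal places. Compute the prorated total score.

Reverse-coded (reverse-coded value = 7 − response):
  item 1: 7 − 6 = 1
  item 3: 7 − 6 = 1
Completed scored items (8 of 9): 1, 3, 1, 6, 1, 5, 6, 5; sum = 28.
Person mean = 28 / 8 ≈ 3.5000
Prorated total = (28 / 8) × 9 = 31.50 (to 2 dp)

31.50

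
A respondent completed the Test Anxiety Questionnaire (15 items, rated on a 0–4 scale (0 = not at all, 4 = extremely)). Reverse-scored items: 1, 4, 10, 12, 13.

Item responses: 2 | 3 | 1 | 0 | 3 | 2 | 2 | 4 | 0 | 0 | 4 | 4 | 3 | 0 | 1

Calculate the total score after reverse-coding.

Apply reverse scoring (reversed = (0+4) − raw = 4 − raw):
  item 1: 4 − 2 = 2
  item 4: 4 − 0 = 4
  item 10: 4 − 0 = 4
  item 12: 4 − 4 = 0
  item 13: 4 − 3 = 1
After reverse-coding: 2, 3, 1, 4, 3, 2, 2, 4, 0, 4, 4, 0, 1, 0, 1
Total = 2 + 3 + 1 + 4 + 3 + 2 + 2 + 4 + 0 + 4 + 4 + 0 + 1 + 0 + 1 = 31

31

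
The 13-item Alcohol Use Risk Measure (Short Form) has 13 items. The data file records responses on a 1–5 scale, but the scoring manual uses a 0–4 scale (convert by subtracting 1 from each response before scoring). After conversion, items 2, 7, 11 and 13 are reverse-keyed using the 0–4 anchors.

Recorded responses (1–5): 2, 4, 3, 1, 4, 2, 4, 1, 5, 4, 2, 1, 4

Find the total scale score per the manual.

20

Convert to 0–4: 1, 3, 2, 0, 3, 1, 3, 0, 4, 3, 1, 0, 3
Reverse-coded (reverse-coded value = 4 − response):
  item 2: 4 − 3 = 1
  item 7: 4 − 3 = 1
  item 11: 4 − 1 = 3
  item 13: 4 − 3 = 1
Scored: 1, 1, 2, 0, 3, 1, 1, 0, 4, 3, 3, 0, 1
Total = 20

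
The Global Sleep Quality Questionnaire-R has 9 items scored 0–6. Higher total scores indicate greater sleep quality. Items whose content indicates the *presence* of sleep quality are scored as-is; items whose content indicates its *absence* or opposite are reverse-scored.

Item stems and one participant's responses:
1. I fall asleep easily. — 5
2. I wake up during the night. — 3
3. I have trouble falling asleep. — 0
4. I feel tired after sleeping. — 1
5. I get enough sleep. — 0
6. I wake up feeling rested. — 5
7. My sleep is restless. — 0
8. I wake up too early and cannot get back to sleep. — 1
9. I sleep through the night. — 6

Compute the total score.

Items 2, 3, 4, 7, 8 describe the absence/opposite of sleep quality → reverse-score.
on a 0–6 scale, reversed = 6 − raw.
  item 1: 5
  item 2: 6 − 3 = 3
  item 3: 6 − 0 = 6
  item 4: 6 − 1 = 5
  item 5: 0
  item 6: 5
  item 7: 6 − 0 = 6
  item 8: 6 − 1 = 5
  item 9: 6
Total = 5 + 3 + 6 + 5 + 0 + 5 + 6 + 5 + 6 = 41

41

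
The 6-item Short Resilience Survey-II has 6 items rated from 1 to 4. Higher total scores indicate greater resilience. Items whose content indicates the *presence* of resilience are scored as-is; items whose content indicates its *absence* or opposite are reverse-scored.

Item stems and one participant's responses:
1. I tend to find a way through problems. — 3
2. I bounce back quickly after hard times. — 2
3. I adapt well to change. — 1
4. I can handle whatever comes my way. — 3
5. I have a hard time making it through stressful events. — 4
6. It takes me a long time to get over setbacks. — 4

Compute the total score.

Items 5, 6 describe the absence/opposite of resilience → reverse-score.
on a 1–4 scale, reversed = 5 − raw.
  item 1: 3
  item 2: 2
  item 3: 1
  item 4: 3
  item 5: 5 − 4 = 1
  item 6: 5 − 4 = 1
Total = 3 + 2 + 1 + 3 + 1 + 1 = 11

11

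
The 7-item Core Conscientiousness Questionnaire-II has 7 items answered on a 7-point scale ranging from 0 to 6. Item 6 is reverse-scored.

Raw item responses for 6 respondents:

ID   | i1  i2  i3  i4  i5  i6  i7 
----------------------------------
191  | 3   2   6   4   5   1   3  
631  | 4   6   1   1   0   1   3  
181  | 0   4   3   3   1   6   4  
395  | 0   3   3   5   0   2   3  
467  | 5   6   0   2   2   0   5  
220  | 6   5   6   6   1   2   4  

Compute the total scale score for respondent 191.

Respondent 191 raw: 3, 2, 6, 4, 5, 1, 3.
Reverse-coded (reverse-coded value = 6 − response):
  item 1: 3
  item 2: 2
  item 3: 6
  item 4: 4
  item 5: 5
  item 6: 6 − 1 = 5
  item 7: 3
Sum = 3 + 2 + 6 + 4 + 5 + 5 + 3 = 28

28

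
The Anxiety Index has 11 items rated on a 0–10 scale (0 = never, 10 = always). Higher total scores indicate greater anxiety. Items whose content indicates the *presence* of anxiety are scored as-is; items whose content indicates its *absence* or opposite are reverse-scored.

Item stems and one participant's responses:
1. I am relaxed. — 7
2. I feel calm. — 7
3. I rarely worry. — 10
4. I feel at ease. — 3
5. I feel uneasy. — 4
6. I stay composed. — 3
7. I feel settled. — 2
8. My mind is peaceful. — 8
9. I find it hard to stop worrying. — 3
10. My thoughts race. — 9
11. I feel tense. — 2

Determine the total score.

Items 1, 2, 3, 4, 6, 7, 8 describe the absence/opposite of anxiety → reverse-score.
reversed = (0+10) − raw = 10 − raw.
  item 1: 10 − 7 = 3
  item 2: 10 − 7 = 3
  item 3: 10 − 10 = 0
  item 4: 10 − 3 = 7
  item 5: 4
  item 6: 10 − 3 = 7
  item 7: 10 − 2 = 8
  item 8: 10 − 8 = 2
  item 9: 3
  item 10: 9
  item 11: 2
Total = 3 + 3 + 0 + 7 + 4 + 7 + 8 + 2 + 3 + 9 + 2 = 48

48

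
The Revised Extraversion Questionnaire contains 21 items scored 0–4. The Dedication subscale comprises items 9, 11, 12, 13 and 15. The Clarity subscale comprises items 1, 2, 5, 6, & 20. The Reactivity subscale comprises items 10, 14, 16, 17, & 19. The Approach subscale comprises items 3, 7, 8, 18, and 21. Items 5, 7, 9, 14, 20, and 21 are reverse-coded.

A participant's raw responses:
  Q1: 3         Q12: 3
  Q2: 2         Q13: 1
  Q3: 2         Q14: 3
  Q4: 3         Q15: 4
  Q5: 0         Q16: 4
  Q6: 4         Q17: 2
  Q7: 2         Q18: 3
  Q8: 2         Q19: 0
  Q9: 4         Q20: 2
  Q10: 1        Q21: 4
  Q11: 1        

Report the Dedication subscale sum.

9

Dedication items: 9, 11, 12, 13, 15.
Of these, item 9 is reverse-coded; reverse-coded value = 4 − response.
  item 9: 4 − 4 = 0
  item 11: 1
  item 12: 3
  item 13: 1
  item 15: 4
Sum = 0 + 1 + 3 + 1 + 4 = 9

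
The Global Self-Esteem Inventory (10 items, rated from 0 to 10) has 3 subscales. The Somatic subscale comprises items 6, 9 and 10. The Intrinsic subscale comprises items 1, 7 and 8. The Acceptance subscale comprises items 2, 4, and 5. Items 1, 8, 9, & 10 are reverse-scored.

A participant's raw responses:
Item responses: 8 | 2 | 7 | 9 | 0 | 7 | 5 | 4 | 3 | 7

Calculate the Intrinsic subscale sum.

13

Intrinsic items: 1, 7, 8.
Of these, items 1 and 8 are reverse-scored; on a 0–10 scale, reversed = 10 − raw.
  item 1: 10 − 8 = 2
  item 7: 5
  item 8: 10 − 4 = 6
Sum = 2 + 5 + 6 = 13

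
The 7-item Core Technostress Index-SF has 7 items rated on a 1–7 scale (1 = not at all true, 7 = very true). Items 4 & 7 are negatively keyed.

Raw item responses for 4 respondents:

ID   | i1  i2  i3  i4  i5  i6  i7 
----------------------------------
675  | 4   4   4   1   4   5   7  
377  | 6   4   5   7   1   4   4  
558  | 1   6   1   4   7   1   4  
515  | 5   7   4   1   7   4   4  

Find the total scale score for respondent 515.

38

Respondent 515 raw: 5, 7, 4, 1, 7, 4, 4.
Reverse-coded (reverse-coded value = 8 − response):
  item 1: 5
  item 2: 7
  item 3: 4
  item 4: 8 − 1 = 7
  item 5: 7
  item 6: 4
  item 7: 8 − 4 = 4
Sum = 5 + 7 + 4 + 7 + 7 + 4 + 4 = 38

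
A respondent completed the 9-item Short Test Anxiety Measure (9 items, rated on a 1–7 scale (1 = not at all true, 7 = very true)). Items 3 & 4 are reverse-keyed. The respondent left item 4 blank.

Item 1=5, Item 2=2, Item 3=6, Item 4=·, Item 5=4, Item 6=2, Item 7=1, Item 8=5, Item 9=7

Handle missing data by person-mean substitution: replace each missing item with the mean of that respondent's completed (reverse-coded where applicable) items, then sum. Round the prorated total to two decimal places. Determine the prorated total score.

31.50

Reverse-coded (reversed = (1+7) − raw = 8 − raw):
  item 3: 8 − 6 = 2
Completed scored items (8 of 9): 5, 2, 2, 4, 2, 1, 5, 7; sum = 28.
Person mean = 28 / 8 ≈ 3.5000
Prorated total = (28 / 8) × 9 = 31.50 (to 2 dp)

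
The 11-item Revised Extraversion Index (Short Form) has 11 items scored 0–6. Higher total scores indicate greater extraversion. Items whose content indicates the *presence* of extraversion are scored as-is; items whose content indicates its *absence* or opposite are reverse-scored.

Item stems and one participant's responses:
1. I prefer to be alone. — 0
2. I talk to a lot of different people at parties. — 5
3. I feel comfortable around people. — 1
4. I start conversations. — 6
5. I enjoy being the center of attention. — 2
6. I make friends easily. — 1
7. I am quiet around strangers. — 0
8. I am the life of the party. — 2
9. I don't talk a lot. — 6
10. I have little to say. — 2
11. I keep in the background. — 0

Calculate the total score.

Items 1, 7, 9, 10, 11 describe the absence/opposite of extraversion → reverse-score.
reverse-coded value = 6 − response.
  item 1: 6 − 0 = 6
  item 2: 5
  item 3: 1
  item 4: 6
  item 5: 2
  item 6: 1
  item 7: 6 − 0 = 6
  item 8: 2
  item 9: 6 − 6 = 0
  item 10: 6 − 2 = 4
  item 11: 6 − 0 = 6
Total = 6 + 5 + 1 + 6 + 2 + 1 + 6 + 2 + 0 + 4 + 6 = 39

39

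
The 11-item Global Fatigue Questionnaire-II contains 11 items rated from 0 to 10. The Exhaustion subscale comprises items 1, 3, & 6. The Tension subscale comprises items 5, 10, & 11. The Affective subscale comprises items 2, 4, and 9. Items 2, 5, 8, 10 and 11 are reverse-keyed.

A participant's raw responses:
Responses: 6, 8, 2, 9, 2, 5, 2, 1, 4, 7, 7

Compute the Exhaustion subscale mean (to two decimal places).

Exhaustion items: 1, 3, 6.
  item 1: 6
  item 3: 2
  item 6: 5
Sum = 6 + 2 + 5 = 13
Mean = 13 / 3 = 4.33

4.33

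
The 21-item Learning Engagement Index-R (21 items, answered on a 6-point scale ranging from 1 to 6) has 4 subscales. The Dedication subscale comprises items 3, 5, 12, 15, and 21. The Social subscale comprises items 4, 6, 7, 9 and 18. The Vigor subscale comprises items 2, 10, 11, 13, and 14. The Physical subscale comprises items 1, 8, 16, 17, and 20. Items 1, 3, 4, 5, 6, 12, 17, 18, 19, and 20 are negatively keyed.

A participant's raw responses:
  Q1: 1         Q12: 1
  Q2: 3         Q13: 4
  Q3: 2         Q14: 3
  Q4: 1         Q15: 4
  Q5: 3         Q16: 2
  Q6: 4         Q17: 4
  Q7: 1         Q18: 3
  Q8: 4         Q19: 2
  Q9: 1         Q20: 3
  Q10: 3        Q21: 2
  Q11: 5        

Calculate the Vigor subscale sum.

Vigor items: 2, 10, 11, 13, 14.
  item 2: 3
  item 10: 3
  item 11: 5
  item 13: 4
  item 14: 3
Sum = 3 + 3 + 5 + 4 + 3 = 18

18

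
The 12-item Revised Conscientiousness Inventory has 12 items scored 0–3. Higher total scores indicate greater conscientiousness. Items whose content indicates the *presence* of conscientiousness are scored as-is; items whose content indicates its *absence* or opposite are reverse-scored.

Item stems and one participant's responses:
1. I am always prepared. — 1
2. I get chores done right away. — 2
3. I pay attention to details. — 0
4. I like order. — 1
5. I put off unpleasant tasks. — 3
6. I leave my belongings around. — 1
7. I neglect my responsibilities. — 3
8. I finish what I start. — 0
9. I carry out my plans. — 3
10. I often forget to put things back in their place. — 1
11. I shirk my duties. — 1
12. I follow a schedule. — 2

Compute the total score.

Items 5, 6, 7, 10, 11 describe the absence/opposite of conscientiousness → reverse-score.
on a 0–3 scale, reversed = 3 − raw.
  item 1: 1
  item 2: 2
  item 3: 0
  item 4: 1
  item 5: 3 − 3 = 0
  item 6: 3 − 1 = 2
  item 7: 3 − 3 = 0
  item 8: 0
  item 9: 3
  item 10: 3 − 1 = 2
  item 11: 3 − 1 = 2
  item 12: 2
Total = 1 + 2 + 0 + 1 + 0 + 2 + 0 + 0 + 3 + 2 + 2 + 2 = 15

15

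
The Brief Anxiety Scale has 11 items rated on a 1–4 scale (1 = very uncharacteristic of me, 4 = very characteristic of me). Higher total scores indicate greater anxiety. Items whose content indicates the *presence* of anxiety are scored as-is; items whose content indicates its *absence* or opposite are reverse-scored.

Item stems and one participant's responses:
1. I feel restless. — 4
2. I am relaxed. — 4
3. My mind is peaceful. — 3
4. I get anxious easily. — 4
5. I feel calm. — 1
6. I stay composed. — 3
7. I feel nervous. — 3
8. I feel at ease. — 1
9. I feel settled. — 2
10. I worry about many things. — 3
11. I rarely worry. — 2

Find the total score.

33

Items 2, 3, 5, 6, 8, 9, 11 describe the absence/opposite of anxiety → reverse-score.
reverse-coded value = 5 − response.
  item 1: 4
  item 2: 5 − 4 = 1
  item 3: 5 − 3 = 2
  item 4: 4
  item 5: 5 − 1 = 4
  item 6: 5 − 3 = 2
  item 7: 3
  item 8: 5 − 1 = 4
  item 9: 5 − 2 = 3
  item 10: 3
  item 11: 5 − 2 = 3
Total = 4 + 1 + 2 + 4 + 4 + 2 + 3 + 4 + 3 + 3 + 3 = 33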